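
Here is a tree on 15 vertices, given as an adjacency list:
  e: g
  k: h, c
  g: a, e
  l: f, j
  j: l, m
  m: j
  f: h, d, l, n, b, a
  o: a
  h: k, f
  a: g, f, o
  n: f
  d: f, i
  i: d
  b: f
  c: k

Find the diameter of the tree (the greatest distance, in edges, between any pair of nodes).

BFS from m reaches e last, at distance 6; BFS from e confirms no node is farther.
Path: m-j-l-f-a-g-e.

6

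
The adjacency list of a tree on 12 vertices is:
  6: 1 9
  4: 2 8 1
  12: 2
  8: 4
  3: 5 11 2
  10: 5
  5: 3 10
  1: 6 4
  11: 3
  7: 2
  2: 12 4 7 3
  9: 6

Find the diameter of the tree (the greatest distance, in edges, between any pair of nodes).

Starting from 9, a farthest node is 10 at distance 7.
One longest path: 9 – 6 – 1 – 4 – 2 – 3 – 5 – 10.
So the diameter is 7.

7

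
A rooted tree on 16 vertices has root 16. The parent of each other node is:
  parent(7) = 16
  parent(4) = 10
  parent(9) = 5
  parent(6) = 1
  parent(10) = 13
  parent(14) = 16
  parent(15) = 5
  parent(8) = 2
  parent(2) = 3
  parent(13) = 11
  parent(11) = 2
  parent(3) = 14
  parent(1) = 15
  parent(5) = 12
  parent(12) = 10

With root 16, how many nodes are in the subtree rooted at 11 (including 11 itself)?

10

11's subtree: {11, 13, 10, 4, 12, 5, 15, 9, 1, 6}, size 10.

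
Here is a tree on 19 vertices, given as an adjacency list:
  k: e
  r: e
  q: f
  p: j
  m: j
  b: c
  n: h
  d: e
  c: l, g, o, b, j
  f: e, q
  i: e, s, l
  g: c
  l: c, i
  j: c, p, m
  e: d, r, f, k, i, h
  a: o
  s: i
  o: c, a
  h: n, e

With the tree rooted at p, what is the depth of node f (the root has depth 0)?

p – j – c – l – i – e – f — 6 edges.

6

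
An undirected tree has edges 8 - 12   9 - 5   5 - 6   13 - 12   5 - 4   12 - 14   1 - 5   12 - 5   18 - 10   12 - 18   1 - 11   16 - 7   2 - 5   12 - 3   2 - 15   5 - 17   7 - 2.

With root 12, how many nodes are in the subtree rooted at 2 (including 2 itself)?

Descendants of 2 (including itself): 2, 15, 7, 16. That's 4.

4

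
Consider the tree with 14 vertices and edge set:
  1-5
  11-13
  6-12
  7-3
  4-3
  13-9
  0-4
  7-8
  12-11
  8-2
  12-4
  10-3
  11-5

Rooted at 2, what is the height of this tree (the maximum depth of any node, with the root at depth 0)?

8

A deepest node is 1, reached by 2 → 8 → 7 → 3 → 4 → 12 → 11 → 5 → 1.
That path has 8 edges, so the height is 8.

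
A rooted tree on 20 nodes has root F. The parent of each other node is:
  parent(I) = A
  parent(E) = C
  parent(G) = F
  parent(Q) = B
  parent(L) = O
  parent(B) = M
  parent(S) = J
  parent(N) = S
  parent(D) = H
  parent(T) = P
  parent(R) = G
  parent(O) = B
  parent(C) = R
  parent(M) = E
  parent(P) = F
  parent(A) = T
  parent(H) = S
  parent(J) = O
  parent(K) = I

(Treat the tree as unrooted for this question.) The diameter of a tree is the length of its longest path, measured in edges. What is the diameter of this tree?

Starting from K, a farthest node is D at distance 16.
One longest path: K-I-A-T-P-F-G-R-C-E-M-B-O-J-S-H-D.
So the diameter is 16.

16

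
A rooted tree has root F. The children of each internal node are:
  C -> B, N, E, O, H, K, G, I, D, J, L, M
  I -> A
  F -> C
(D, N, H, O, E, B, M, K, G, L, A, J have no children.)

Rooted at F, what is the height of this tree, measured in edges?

3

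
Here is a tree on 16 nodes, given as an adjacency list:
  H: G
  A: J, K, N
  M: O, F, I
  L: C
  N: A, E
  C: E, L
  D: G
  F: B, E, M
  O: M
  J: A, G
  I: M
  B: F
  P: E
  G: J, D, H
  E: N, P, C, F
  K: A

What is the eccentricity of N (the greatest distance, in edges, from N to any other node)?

4

The node farthest from N is I (O, D, H also at distance 4), via N–E–F–M–I — 4 edges.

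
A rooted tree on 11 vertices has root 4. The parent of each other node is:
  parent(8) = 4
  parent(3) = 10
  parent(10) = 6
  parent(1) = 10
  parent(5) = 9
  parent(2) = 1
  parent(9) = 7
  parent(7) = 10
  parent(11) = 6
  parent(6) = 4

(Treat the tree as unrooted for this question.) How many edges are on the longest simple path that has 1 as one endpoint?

Distances from 1 peak at 4, attained at 5 (8 also at distance 4).
1 – 10 – 7 – 9 – 5

4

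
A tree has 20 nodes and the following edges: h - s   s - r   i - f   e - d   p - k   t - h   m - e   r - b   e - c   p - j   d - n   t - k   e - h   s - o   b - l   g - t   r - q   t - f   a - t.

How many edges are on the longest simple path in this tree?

8

A longest path is l-b-r-s-h-t-k-p-j, with 8 edges.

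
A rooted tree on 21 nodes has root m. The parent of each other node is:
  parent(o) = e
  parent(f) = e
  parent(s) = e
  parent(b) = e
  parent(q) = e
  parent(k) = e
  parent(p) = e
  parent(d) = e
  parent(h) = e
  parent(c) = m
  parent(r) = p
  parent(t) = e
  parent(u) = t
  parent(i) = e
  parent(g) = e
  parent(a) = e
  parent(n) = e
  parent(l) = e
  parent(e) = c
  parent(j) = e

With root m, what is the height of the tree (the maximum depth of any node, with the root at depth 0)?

4

The longest root-to-leaf path is m–c–e–p–r (4 edges).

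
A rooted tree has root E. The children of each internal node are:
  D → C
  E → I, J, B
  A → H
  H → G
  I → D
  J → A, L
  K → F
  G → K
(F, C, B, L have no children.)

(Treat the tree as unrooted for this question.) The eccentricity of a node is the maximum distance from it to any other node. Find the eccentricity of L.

6

A farthest node from L is F.
The path L – J – A – H – G – K – F has 6 edges.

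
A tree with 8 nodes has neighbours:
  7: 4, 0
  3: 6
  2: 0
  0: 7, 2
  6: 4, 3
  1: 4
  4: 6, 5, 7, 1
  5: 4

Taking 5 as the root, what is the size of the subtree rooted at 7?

7's subtree: {7, 0, 2}, size 3.

3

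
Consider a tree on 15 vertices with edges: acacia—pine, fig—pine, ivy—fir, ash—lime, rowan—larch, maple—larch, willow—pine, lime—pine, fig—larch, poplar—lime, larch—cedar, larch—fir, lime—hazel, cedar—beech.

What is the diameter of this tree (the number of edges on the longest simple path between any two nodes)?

A longest path is beech-cedar-larch-fig-pine-lime-hazel, with 6 edges.

6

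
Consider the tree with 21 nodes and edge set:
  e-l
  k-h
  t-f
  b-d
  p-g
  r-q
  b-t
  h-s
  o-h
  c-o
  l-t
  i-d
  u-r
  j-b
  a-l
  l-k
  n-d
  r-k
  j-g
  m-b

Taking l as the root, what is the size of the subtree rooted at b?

Descendants of b (including itself): b, m, d, j, n, i, g, p. That's 8.

8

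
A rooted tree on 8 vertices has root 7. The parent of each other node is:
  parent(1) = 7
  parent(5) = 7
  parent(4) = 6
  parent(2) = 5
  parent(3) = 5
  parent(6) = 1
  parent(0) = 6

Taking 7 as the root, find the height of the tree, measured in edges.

3

The longest root-to-leaf path is 7-1-6-0 (3 edges).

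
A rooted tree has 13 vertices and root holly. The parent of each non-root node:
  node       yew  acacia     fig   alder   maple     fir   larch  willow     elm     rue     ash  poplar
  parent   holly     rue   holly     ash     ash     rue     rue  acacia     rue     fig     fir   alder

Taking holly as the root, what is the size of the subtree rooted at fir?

The subtree rooted at fir contains: fir, ash, maple, alder, poplar — 5 nodes.

5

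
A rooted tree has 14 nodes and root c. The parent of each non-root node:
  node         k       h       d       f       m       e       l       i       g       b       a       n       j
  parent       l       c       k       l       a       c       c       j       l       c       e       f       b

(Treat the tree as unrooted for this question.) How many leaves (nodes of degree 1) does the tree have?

6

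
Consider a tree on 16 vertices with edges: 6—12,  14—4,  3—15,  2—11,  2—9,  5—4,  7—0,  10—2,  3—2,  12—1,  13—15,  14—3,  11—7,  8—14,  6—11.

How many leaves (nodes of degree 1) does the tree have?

The leaves are 0, 1, 5, 8, 9, 10, 13.
That is 7 leaves.

7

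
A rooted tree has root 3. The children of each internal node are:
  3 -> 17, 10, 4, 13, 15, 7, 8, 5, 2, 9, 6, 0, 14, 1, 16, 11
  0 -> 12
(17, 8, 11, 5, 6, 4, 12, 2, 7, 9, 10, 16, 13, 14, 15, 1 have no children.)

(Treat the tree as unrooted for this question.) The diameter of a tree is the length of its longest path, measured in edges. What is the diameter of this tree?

BFS from 12 reaches 6 last, at distance 3; BFS from 6 confirms no node is farther.
Path: 12–0–3–6.

3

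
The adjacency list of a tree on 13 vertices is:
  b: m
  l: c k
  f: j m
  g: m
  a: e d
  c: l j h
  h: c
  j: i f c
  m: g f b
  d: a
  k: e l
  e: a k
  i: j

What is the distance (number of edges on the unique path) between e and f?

Walking from e: e–k–l–c–j–f. Length 5.

5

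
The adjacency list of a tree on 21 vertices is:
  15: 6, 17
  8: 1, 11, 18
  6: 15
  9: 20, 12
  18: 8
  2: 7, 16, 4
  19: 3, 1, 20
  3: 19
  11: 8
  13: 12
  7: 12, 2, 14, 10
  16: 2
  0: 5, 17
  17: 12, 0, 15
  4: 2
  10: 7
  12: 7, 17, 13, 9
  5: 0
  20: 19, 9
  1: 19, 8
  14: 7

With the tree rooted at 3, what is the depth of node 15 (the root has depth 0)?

Path from 3 to 15: 3 – 19 – 20 – 9 – 12 – 17 – 15, which has 6 edges.

6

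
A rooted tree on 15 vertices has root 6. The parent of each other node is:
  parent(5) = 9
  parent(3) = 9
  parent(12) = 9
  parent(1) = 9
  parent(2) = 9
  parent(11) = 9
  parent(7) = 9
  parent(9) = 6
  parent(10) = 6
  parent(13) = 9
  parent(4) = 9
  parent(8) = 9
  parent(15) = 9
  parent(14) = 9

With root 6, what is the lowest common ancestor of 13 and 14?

9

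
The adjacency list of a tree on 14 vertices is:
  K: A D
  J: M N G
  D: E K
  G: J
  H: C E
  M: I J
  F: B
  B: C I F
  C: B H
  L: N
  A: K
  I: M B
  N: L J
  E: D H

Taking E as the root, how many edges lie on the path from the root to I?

4

E–H–C–B–I — 4 edges.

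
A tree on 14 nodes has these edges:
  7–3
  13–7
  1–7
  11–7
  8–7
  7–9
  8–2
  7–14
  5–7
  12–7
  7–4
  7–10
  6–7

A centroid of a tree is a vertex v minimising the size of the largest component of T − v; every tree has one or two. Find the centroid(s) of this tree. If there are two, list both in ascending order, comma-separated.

Delete 7: the remaining components have sizes 2, 1, 1, 1, 1, 1, 1, 1, 1, 1, 1, 1. Max 2 ≤ 7, so 7 is a centroid.
Every other node leaves some component of size > 7, so the centroid is unique.

7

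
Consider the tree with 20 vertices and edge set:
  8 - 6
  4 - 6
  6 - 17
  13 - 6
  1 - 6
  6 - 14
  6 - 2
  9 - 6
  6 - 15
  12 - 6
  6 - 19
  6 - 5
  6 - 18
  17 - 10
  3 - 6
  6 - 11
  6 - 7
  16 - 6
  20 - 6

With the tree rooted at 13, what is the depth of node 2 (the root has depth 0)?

2

Climbing from 2 to the root: 2 → 6 → 13. That's 2 steps.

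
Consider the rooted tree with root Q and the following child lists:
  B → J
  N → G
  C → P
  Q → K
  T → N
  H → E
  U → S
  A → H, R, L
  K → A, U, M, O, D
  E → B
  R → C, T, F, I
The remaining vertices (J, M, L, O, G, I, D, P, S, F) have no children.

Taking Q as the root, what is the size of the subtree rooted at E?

3

The subtree rooted at E contains: E, B, J — 3 nodes.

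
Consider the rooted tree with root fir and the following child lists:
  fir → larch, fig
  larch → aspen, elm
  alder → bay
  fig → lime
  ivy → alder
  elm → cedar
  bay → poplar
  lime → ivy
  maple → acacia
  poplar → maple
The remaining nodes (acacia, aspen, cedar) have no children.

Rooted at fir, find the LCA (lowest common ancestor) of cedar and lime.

fir

Ancestors of cedar (toward the root): cedar, elm, larch, fir.
Ancestors of lime: lime, fig, fir.
The deepest node appearing in both lists is fir.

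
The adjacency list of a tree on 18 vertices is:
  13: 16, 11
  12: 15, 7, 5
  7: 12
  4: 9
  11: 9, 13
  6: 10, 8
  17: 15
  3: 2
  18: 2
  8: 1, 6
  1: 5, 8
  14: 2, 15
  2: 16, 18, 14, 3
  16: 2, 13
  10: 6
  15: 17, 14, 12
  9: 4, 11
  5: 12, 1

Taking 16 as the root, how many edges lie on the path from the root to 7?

Climbing from 7 to the root: 7 → 12 → 15 → 14 → 2 → 16. That's 5 steps.

5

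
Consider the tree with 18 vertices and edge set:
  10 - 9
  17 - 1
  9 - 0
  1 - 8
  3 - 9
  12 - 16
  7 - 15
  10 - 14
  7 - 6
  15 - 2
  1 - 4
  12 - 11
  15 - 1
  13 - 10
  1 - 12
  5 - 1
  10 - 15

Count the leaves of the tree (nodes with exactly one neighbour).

12

Exactly 12 nodes have a single neighbour: 0, 2, 3, 4, 5, 6, 8, 11, 13, 14, 16, 17.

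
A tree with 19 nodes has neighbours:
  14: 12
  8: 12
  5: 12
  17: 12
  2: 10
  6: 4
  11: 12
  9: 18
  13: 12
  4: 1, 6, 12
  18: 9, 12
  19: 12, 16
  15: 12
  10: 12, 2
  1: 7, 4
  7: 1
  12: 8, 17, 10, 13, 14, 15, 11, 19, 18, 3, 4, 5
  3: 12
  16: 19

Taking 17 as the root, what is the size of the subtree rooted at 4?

4

4's subtree: {4, 6, 1, 7}, size 4.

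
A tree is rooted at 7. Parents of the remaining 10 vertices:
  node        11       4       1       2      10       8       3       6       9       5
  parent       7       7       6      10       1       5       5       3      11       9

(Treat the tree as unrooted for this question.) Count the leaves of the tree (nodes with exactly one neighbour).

Degree-1 nodes: 2, 4, 8 — 3 of them.

3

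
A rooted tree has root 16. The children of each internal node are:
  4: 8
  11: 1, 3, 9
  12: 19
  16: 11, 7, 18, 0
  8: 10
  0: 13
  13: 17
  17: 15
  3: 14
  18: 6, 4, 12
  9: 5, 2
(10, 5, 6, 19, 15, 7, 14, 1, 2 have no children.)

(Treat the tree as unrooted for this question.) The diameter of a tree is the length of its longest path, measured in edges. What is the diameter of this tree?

BFS from 10 reaches 15 last, at distance 8; BFS from 15 confirms no node is farther.
Path: 10 – 8 – 4 – 18 – 16 – 0 – 13 – 17 – 15.

8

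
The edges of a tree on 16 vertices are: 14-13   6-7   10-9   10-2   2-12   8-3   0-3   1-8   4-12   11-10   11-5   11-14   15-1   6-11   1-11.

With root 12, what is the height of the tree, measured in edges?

7

A deepest node is 0, reached by 12-2-10-11-1-8-3-0.
That path has 7 edges, so the height is 7.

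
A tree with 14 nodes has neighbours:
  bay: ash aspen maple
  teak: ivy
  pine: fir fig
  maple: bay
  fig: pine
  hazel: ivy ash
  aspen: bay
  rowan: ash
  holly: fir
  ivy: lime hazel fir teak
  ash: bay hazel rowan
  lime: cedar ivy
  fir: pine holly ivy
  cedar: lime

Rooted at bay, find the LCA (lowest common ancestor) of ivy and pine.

Ancestors of ivy (toward the root): ivy, hazel, ash, bay.
Ancestors of pine: pine, fir, ivy, hazel, ash, bay.
The deepest node appearing in both lists is ivy.

ivy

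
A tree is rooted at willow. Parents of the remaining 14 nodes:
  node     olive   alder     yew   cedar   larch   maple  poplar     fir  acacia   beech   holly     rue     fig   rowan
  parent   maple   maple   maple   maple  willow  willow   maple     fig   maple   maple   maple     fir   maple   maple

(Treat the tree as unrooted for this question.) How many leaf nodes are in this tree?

11

The leaves are acacia, alder, beech, cedar, holly, larch, olive, poplar, rowan, rue, yew.
That is 11 leaves.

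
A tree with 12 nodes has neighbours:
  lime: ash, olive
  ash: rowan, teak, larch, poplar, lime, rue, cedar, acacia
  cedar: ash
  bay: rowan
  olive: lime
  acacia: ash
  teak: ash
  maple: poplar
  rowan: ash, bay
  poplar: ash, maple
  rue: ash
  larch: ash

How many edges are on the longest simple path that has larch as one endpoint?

Distances from larch peak at 3, attained at maple (bay, olive also at distance 3).
larch–ash–poplar–maple

3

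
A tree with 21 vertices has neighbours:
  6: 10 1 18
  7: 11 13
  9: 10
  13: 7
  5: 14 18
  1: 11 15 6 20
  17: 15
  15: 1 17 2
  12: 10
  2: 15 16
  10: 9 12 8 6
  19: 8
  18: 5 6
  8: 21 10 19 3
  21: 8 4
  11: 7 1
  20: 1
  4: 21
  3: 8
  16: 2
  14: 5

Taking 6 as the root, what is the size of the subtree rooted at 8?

5

The subtree rooted at 8 contains: 8, 3, 21, 19, 4 — 5 nodes.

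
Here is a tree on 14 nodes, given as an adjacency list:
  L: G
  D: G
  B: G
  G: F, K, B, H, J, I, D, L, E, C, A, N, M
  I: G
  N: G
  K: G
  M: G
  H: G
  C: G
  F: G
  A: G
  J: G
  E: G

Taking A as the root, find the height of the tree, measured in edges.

2

A deepest node is L, reached by A – G – L.
That path has 2 edges, so the height is 2.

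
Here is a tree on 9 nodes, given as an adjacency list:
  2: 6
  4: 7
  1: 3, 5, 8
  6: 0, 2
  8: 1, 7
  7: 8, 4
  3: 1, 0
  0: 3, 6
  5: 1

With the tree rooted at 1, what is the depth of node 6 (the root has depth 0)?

3

Path from 1 to 6: 1–3–0–6, which has 3 edges.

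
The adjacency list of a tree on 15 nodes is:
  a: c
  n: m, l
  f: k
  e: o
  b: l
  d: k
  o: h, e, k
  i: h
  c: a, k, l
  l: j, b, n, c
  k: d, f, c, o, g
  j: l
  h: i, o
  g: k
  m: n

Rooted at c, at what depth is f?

Path from c to f: c–k–f, which has 2 edges.

2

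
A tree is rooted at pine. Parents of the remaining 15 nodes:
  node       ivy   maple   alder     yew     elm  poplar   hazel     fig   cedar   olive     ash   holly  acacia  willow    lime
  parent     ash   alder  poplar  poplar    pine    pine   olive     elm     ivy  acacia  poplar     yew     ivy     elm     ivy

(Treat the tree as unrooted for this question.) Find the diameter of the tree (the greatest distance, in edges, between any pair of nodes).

8

A longest path is willow–elm–pine–poplar–ash–ivy–acacia–olive–hazel, with 8 edges.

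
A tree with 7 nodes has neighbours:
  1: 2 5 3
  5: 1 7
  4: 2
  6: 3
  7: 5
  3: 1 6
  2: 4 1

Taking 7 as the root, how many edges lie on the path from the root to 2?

3

Climbing from 2 to the root: 2–1–5–7. That's 3 steps.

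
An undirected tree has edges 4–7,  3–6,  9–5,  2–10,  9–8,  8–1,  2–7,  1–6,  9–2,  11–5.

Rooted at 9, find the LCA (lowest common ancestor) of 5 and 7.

Ancestors of 5 (toward the root): 5, 9.
Ancestors of 7: 7, 2, 9.
The deepest node appearing in both lists is 9.

9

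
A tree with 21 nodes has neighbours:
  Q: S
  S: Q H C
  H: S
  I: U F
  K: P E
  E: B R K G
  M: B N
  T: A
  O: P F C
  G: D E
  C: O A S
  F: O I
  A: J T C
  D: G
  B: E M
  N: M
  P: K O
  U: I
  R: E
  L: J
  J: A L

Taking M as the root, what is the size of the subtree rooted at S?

3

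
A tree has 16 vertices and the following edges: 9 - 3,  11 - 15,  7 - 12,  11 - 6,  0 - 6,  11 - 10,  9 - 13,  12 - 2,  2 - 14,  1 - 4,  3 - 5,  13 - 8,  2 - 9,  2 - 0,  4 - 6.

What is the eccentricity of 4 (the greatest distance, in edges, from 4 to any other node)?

Distances from 4 peak at 6, attained at 5 (8 also at distance 6).
4 – 6 – 0 – 2 – 9 – 3 – 5

6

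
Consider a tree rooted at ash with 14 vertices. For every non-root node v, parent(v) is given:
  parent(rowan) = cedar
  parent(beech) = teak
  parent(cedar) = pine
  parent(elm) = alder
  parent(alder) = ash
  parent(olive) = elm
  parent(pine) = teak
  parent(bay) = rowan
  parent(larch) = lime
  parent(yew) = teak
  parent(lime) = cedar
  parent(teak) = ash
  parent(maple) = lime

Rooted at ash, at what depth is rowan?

Path from ash to rowan: ash → teak → pine → cedar → rowan, which has 4 edges.

4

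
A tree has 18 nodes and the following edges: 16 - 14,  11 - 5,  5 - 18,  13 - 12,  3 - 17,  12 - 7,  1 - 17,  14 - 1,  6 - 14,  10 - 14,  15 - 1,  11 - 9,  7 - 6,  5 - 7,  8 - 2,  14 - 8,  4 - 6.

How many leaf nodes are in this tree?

The leaves are 2, 3, 4, 9, 10, 13, 15, 16, 18.
That is 9 leaves.

9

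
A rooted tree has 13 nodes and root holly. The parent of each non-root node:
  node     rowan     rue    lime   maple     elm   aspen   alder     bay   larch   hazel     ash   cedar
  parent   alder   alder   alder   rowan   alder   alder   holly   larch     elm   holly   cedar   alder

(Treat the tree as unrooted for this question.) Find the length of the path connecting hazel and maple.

4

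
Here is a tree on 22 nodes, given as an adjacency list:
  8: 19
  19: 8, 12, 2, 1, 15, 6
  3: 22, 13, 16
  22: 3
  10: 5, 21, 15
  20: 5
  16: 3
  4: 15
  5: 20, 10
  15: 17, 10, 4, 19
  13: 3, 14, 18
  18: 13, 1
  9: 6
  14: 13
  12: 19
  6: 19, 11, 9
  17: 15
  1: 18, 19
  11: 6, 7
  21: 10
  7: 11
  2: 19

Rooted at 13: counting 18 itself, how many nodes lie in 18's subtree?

17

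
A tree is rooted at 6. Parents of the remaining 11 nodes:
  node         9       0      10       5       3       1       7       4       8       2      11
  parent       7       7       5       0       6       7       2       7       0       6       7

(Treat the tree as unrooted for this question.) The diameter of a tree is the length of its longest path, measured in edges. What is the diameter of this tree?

BFS from 3 reaches 10 last, at distance 6; BFS from 10 confirms no node is farther.
Path: 3–6–2–7–0–5–10.

6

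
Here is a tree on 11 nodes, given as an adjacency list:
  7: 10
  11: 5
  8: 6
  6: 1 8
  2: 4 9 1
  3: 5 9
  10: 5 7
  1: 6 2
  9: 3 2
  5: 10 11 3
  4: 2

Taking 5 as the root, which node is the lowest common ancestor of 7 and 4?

5

Ancestors of 7 (toward the root): 7, 10, 5.
Ancestors of 4: 4, 2, 9, 3, 5.
The deepest node appearing in both lists is 5.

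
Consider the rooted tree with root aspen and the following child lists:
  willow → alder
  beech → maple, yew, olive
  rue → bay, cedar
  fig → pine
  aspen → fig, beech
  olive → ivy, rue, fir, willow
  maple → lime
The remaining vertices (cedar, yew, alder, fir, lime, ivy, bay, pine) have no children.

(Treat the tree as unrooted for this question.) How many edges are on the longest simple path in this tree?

6

Starting from alder, a farthest node is pine at distance 6.
One longest path: alder-willow-olive-beech-aspen-fig-pine.
So the diameter is 6.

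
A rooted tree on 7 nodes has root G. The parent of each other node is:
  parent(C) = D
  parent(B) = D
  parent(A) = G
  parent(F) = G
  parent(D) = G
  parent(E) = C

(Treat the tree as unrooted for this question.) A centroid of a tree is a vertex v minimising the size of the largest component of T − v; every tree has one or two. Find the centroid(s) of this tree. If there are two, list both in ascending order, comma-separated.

If D is removed the pieces have sizes 3, 2, 1, all ≤ ⌊7/2⌋ = 3.
No neighbour of D does as well, so D is the unique centroid.

D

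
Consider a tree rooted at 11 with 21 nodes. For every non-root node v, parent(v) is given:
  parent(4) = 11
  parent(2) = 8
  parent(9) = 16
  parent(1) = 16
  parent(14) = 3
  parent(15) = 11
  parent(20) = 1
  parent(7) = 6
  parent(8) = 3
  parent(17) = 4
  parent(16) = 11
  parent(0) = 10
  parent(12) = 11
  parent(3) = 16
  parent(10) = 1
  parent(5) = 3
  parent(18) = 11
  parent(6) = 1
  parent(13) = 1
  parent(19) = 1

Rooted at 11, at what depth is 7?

Climbing from 7 to the root: 7 → 6 → 1 → 16 → 11. That's 4 steps.

4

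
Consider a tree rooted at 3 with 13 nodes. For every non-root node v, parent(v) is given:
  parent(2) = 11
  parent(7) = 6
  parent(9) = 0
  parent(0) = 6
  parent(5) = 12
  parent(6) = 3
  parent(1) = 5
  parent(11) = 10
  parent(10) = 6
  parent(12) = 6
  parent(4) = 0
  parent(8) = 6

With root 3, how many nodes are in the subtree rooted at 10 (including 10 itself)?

3

The subtree rooted at 10 contains: 10, 11, 2 — 3 nodes.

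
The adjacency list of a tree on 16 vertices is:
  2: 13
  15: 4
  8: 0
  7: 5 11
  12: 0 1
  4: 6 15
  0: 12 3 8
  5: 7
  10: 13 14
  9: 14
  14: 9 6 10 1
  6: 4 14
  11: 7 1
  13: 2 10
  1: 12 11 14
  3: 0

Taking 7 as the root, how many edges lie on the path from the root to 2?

6

Path from 7 to 2: 7–11–1–14–10–13–2, which has 6 edges.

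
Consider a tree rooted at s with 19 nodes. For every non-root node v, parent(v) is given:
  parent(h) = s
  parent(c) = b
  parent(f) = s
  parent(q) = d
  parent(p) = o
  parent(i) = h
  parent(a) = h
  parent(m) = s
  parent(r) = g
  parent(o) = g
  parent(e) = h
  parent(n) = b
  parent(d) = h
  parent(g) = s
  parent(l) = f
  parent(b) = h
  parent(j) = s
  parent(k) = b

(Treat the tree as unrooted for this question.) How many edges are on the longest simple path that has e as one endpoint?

The node farthest from e is p, via e–h–s–g–o–p — 5 edges.

5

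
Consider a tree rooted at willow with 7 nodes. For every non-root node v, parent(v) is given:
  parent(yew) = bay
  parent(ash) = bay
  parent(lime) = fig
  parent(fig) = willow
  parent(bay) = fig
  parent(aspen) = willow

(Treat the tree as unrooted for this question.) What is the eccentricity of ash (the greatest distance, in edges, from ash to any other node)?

The node farthest from ash is aspen, via ash-bay-fig-willow-aspen — 4 edges.

4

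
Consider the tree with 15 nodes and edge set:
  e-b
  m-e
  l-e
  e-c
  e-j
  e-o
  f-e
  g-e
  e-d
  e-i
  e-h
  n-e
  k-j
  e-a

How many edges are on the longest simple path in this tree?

A longest path is k - j - e - d, with 3 edges.

3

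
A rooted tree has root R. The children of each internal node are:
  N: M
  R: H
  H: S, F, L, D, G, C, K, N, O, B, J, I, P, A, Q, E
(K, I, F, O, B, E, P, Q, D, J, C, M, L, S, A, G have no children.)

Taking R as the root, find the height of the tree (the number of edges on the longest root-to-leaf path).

The longest root-to-leaf path is R → H → N → M (3 edges).

3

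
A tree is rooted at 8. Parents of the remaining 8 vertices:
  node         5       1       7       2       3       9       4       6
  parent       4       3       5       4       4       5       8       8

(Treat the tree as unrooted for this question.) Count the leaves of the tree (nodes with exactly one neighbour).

5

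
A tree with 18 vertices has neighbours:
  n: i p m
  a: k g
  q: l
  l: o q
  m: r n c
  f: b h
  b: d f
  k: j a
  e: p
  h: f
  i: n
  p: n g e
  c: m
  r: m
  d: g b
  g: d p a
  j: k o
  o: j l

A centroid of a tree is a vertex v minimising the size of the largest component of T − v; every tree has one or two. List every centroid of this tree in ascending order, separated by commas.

If g is removed the pieces have sizes 7, 6, 4, all ≤ ⌊18/2⌋ = 9.
Every other node leaves some component of size > 9, so the centroid is unique.

g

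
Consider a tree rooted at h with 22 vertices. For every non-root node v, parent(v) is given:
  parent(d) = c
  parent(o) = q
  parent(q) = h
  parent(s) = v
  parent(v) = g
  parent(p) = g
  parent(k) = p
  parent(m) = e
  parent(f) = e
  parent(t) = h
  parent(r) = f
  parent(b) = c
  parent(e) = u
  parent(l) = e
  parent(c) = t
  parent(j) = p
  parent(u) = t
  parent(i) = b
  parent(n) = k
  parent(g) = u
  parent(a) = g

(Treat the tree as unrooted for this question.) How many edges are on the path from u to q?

u - t - h - q: 3 edges.

3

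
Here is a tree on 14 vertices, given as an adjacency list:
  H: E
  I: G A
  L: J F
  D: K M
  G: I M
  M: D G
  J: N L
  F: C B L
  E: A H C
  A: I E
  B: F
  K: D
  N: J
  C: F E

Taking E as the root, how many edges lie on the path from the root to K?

Path from E to K: E–A–I–G–M–D–K, which has 6 edges.

6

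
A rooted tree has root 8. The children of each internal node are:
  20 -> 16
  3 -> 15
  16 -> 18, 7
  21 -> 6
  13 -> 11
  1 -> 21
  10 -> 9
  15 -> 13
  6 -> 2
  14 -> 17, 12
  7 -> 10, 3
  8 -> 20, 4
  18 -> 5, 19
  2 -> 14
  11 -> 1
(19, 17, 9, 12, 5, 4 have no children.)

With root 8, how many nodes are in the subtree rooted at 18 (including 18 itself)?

18's subtree: {18, 19, 5}, size 3.

3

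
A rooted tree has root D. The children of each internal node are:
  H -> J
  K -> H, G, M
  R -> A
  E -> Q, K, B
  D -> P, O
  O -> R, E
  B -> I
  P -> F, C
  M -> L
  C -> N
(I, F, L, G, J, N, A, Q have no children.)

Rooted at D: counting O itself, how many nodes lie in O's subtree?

13

The subtree rooted at O contains: O, E, R, K, B, Q, A, M, H, G, I, L, J — 13 nodes.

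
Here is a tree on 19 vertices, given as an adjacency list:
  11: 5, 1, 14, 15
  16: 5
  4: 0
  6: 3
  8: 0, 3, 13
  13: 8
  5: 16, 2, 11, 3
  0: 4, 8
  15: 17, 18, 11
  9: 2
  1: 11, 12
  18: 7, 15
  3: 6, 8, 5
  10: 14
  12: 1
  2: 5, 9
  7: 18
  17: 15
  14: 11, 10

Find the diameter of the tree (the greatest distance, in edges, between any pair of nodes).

8

Starting from 4, a farthest node is 7 at distance 8.
One longest path: 4–0–8–3–5–11–15–18–7.
So the diameter is 8.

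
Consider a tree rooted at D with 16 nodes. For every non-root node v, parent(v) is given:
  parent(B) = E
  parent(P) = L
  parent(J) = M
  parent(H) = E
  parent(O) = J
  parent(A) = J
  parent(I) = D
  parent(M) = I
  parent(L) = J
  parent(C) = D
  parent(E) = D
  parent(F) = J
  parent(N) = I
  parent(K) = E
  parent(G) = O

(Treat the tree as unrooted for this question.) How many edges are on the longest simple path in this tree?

7

A longest path is B-E-D-I-M-J-L-P, with 7 edges.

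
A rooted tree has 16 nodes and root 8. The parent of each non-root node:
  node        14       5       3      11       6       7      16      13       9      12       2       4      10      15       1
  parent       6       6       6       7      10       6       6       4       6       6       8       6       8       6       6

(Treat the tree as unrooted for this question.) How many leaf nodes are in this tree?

11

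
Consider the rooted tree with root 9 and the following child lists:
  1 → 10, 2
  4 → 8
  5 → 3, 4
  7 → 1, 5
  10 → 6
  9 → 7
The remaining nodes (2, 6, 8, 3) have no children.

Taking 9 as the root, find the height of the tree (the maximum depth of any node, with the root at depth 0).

4

A deepest node is 6, reached by 9-7-1-10-6.
That path has 4 edges, so the height is 4.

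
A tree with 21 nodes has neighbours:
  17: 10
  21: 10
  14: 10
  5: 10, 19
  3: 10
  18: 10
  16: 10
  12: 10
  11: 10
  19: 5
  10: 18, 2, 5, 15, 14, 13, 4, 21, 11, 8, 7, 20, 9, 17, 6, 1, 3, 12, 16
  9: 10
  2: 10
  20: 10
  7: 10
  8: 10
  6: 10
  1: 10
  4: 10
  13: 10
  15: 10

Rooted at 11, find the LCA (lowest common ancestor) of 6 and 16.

Ancestors of 6 (toward the root): 6, 10, 11.
Ancestors of 16: 16, 10, 11.
The deepest node appearing in both lists is 10.

10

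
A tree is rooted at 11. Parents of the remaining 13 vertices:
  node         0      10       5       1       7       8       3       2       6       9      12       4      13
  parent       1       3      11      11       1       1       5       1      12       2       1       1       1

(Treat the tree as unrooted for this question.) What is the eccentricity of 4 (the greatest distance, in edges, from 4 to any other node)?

5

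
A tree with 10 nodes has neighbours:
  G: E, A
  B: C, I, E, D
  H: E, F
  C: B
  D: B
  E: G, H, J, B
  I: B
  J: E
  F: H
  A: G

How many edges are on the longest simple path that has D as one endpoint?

4

A farthest node from D is A (F also at distance 4).
The path D–B–E–G–A has 4 edges.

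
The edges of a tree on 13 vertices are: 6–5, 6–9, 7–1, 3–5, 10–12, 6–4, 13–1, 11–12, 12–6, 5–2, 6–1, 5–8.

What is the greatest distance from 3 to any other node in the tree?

Distances from 3 peak at 4, attained at 11 (7, 10, 13 also at distance 4).
3 – 5 – 6 – 12 – 11

4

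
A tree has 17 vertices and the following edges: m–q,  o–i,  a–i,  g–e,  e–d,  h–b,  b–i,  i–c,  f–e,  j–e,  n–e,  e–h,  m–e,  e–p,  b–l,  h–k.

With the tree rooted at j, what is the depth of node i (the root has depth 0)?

Climbing from i to the root: i–b–h–e–j. That's 4 steps.

4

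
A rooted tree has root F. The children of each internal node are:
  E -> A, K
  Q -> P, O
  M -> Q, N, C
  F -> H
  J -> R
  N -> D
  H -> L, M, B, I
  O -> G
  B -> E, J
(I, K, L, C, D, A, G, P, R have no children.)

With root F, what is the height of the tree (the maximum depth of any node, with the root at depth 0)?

5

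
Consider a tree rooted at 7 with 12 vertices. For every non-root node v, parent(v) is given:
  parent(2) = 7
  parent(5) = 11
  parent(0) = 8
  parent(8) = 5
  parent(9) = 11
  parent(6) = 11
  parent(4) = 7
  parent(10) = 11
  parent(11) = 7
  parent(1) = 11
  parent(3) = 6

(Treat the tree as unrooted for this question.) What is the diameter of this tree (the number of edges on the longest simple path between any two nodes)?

5

BFS from 0 reaches 3 last, at distance 5; BFS from 3 confirms no node is farther.
Path: 0 - 8 - 5 - 11 - 6 - 3.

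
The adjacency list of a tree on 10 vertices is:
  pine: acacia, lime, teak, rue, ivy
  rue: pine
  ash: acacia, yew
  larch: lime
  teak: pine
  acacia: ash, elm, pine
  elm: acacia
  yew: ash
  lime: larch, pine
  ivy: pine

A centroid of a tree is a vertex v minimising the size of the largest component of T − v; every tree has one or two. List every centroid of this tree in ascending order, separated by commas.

pine

Delete pine: the remaining components have sizes 4, 2, 1, 1, 1. Max 4 ≤ 5, so pine is a centroid.
No neighbour of pine does as well, so pine is the unique centroid.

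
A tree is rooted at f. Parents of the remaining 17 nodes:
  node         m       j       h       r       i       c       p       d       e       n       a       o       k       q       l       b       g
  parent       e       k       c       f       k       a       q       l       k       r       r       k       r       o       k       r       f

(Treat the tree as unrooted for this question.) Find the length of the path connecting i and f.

Walking from i: i – k – r – f. Length 3.

3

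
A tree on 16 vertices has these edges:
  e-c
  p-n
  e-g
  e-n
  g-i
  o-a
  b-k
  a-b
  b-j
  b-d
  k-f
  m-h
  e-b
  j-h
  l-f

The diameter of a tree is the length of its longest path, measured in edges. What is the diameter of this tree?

Starting from l, a farthest node is m at distance 6.
One longest path: l – f – k – b – j – h – m.
So the diameter is 6.

6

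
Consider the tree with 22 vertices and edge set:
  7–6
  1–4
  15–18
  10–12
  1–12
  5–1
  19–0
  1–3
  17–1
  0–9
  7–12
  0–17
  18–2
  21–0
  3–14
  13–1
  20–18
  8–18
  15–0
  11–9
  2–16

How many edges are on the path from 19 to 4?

4

19 - 0 - 17 - 1 - 4: 4 edges.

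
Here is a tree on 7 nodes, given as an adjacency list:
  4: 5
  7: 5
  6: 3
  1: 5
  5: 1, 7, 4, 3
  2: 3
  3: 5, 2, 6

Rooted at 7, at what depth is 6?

3

Climbing from 6 to the root: 6–3–5–7. That's 3 steps.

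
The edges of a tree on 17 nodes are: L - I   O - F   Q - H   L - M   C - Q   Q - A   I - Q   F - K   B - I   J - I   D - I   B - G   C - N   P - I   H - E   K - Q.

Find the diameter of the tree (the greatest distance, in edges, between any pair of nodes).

A longest path is O – F – K – Q – I – B – G, with 6 edges.

6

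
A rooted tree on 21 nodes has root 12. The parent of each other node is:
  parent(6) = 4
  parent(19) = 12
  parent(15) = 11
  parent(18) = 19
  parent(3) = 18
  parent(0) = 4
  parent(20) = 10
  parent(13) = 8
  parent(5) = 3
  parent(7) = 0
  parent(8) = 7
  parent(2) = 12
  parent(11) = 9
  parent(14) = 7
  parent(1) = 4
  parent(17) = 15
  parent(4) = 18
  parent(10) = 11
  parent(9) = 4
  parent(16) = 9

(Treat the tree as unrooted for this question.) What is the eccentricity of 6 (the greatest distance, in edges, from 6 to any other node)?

5

A farthest node from 6 is 17 (2, 20, 13 also at distance 5).
The path 6 – 4 – 9 – 11 – 15 – 17 has 5 edges.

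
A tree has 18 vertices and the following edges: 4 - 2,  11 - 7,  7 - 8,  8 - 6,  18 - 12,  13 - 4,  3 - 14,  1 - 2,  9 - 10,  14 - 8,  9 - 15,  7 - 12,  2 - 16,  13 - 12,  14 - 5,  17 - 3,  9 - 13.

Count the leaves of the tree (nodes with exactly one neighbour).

9

Degree-1 nodes: 1, 5, 6, 10, 11, 15, 16, 17, 18 — 9 of them.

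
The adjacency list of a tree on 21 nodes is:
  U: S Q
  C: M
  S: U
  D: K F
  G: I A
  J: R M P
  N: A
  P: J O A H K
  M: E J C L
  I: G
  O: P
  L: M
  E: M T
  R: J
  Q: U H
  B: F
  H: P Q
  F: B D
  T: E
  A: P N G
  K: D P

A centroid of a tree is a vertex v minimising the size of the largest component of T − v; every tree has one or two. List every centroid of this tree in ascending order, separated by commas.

P

Delete P: the remaining components have sizes 7, 4, 4, 4, 1. Max 7 ≤ 10, so P is a centroid.
Every other node leaves some component of size > 10, so the centroid is unique.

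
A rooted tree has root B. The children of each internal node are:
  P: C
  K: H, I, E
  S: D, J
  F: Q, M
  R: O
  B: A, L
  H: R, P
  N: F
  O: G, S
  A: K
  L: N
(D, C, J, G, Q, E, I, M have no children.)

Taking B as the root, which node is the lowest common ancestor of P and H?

P's ancestor chain is P, H, K, A, B and H's is H, K, A, B; they first meet at H.

H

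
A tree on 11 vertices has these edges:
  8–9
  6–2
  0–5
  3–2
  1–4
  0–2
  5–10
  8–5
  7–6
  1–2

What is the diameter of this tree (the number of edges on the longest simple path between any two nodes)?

6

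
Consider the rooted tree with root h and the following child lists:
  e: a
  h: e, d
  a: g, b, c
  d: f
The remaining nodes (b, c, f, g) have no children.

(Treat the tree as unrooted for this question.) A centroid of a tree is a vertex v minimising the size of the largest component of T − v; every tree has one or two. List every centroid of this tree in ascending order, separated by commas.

a, e

If a is removed the pieces have sizes 4, 1, 1, 1, all ≤ ⌊8/2⌋ = 4.
e is adjacent to a and is also a centroid (the largest component after removing it is likewise 4).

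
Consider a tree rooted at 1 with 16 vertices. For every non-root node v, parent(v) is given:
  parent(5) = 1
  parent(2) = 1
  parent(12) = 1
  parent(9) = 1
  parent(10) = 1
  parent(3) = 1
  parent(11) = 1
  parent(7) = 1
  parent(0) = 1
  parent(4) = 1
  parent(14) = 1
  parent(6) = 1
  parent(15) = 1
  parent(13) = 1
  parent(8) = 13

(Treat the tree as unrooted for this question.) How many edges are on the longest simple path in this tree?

3

Starting from 8, a farthest node is 12 at distance 3.
One longest path: 8 – 13 – 1 – 12.
So the diameter is 3.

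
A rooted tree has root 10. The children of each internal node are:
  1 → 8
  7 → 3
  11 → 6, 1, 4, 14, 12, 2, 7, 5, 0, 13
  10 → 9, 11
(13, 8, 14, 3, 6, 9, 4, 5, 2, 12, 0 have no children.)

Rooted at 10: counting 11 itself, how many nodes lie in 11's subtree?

11's subtree: {11, 4, 13, 2, 1, 5, 7, 14, 6, 12, 0, 8, 3}, size 13.

13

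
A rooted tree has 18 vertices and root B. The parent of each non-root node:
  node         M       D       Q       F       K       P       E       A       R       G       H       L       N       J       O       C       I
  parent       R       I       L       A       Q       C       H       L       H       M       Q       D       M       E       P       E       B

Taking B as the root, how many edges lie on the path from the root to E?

Climbing from E to the root: E – H – Q – L – D – I – B. That's 6 steps.

6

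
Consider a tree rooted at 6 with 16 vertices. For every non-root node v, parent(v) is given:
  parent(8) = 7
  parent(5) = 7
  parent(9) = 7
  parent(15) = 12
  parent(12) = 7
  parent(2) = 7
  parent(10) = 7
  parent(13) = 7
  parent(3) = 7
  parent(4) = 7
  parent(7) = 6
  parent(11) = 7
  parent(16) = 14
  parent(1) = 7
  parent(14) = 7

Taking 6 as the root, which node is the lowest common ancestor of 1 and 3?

Path 1→root: 1 7 6; path 3→root: 3 7 6.
First common node: 7.

7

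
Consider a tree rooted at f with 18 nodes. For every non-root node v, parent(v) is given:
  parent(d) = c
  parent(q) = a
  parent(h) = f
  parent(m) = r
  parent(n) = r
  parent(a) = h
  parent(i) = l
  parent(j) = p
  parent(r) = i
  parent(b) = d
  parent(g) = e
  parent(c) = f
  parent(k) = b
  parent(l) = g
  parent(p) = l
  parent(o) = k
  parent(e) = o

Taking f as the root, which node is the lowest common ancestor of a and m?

f

Ancestors of a (toward the root): a, h, f.
Ancestors of m: m, r, i, l, g, e, o, k, b, d, c, f.
The deepest node appearing in both lists is f.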